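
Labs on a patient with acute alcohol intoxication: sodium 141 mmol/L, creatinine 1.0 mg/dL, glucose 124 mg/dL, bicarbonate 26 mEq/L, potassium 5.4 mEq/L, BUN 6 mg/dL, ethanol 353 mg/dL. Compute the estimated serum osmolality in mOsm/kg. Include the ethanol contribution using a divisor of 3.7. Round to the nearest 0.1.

386.4 mOsm/kg

Calculated osmolality = 2·Na + glucose/18 + BUN/2.8 + ethanol/3.7
= 2·141 + 124/18 + 6/2.8 + 353/3.7
= 282 + 6.89 + 2.14 + 95.41
= 386.44 mOsm/kg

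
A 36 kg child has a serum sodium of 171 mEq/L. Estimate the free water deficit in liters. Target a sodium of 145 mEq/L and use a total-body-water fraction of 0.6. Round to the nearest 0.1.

TBW = 0.6 · 36 = 21.6 L
Free water deficit = TBW · (Na/145 − 1)
= 21.6 · (171/145 − 1)
= 21.6 · 0.1793
= 3.87 L

3.9 L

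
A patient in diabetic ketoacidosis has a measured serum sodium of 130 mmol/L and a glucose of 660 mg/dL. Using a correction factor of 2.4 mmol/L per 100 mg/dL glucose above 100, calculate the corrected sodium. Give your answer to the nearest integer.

143 mmol/L

Corrected Na = measured Na + 2.4 · (glucose − 100)/100
= 130 + 2.4 · (660 − 100)/100
= 130 + 13.4
= 143.4 mmol/L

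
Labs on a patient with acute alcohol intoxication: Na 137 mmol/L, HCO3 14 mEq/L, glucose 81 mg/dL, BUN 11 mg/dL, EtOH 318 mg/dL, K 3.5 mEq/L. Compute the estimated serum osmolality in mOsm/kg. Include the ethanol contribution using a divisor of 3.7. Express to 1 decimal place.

368.4 mOsm/kg

Calculated osmolality = 2·Na + glucose/18 + BUN/2.8 + ethanol/3.7
= 2·137 + 81/18 + 11/2.8 + 318/3.7
= 274 + 4.50 + 3.93 + 85.95
= 368.38 mOsm/kg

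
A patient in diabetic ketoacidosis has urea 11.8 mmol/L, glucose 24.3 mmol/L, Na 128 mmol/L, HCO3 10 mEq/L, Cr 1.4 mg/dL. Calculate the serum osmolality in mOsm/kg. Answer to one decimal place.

292.1 mOsm/kg

Calculated osmolality = 2·Na + glucose + urea
= 2·128 + 24.3 + 11.8
= 256 + 24.30 + 11.80
= 292.1 mOsm/kg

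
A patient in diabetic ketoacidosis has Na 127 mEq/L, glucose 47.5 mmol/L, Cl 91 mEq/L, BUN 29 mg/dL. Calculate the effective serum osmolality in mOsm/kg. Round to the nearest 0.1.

301.5 mOsm/kg

Effective osmolality excludes urea (freely permeant across cell membranes):
2·Na + glucose
= 2·127 + 47.5
= 254 + 47.5
= 301.5 mOsm/kg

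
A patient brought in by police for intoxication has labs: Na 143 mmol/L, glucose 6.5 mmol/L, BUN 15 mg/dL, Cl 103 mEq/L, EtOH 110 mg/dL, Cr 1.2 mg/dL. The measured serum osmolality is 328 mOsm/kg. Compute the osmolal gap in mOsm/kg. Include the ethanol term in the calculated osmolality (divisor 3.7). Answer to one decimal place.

Calculated osmolality = 2·Na + glucose + BUN/2.8 + ethanol/3.7
= 2·143 + 6.5 + 15/2.8 + 110/3.7
= 286 + 6.50 + 5.36 + 29.73
= 327.59 mOsm/kg ≈ 327.6 mOsm/kg
Osmolar gap = measured − calculated = 328 − 327.6 = 0.4 mOsm/kg

0.4 mOsm/kg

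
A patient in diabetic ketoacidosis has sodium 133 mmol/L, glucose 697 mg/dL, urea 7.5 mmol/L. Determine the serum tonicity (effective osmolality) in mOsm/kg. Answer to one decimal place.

Effective osmolality excludes urea (freely permeant across cell membranes):
2·Na + glucose/18
= 2·133 + 697/18
= 266 + 38.72
= 304.72 mOsm/kg

304.7 mOsm/kg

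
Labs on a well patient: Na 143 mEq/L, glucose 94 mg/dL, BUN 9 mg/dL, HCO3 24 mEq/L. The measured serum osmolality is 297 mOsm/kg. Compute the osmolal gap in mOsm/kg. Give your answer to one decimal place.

2.6 mOsm/kg

Calculated osmolality = 2·Na + glucose/18 + BUN/2.8
= 2·143 + 94/18 + 9/2.8
= 286 + 5.22 + 3.21
= 294.43 mOsm/kg ≈ 294.4 mOsm/kg
Osmolar gap = measured − calculated = 297 − 294.4 = 2.6 mOsm/kg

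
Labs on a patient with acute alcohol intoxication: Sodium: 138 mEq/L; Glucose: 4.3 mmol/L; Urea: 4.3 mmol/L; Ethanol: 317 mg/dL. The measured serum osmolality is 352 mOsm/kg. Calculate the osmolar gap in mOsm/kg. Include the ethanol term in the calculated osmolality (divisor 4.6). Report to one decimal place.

Calculated osmolality = 2·Na + glucose + urea + ethanol/4.6
= 2·138 + 4.3 + 4.3 + 317/4.6
= 276 + 4.30 + 4.30 + 68.91
= 353.51 mOsm/kg ≈ 353.5 mOsm/kg
Osmolar gap = measured − calculated = 352 − 353.5 = -1.5 mOsm/kg

-1.5 mOsm/kg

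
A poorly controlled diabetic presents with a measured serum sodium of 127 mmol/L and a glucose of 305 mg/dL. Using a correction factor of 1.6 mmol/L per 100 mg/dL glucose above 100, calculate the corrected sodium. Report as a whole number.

Corrected Na = measured Na + 1.6 · (glucose − 100)/100
= 127 + 1.6 · (305 − 100)/100
= 127 + 3.3
= 130.3 mmol/L

130 mmol/L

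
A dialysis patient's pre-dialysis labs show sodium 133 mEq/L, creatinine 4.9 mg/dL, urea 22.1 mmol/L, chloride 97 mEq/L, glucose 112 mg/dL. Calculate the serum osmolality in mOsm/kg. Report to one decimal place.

294.3 mOsm/kg

Calculated osmolality = 2·Na + glucose/18 + urea
= 2·133 + 112/18 + 22.1
= 266 + 6.22 + 22.10
= 294.32 mOsm/kg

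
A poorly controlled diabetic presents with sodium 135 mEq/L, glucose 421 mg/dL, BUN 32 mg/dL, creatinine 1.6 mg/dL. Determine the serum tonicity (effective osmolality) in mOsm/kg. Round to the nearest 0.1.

293.4 mOsm/kg

Effective osmolality excludes urea (freely permeant across cell membranes):
2·Na + glucose/18
= 2·135 + 421/18
= 270 + 23.39
= 293.39 mOsm/kg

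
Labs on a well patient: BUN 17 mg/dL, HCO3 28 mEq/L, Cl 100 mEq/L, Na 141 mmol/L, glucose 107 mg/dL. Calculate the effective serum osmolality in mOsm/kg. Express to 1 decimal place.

Effective osmolality excludes urea (freely permeant across cell membranes):
2·Na + glucose/18
= 2·141 + 107/18
= 282 + 5.94
= 287.94 mOsm/kg

287.9 mOsm/kg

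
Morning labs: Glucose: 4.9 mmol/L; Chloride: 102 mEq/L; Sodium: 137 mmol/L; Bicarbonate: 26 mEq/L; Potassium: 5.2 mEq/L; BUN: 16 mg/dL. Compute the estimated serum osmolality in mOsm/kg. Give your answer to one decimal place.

284.6 mOsm/kg

Calculated osmolality = 2·Na + glucose + BUN/2.8
= 2·137 + 4.9 + 16/2.8
= 274 + 4.90 + 5.71
= 284.61 mOsm/kg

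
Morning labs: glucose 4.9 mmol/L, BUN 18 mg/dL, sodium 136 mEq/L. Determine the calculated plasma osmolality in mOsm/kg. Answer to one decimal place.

283.3 mOsm/kg

Calculated osmolality = 2·Na + glucose + BUN/2.8
= 2·136 + 4.9 + 18/2.8
= 272 + 4.90 + 6.43
= 283.33 mOsm/kg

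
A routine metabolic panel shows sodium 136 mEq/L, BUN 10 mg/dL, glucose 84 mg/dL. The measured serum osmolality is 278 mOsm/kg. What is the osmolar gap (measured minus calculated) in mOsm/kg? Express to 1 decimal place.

Calculated osmolality = 2·Na + glucose/18 + BUN/2.8
= 2·136 + 84/18 + 10/2.8
= 272 + 4.67 + 3.57
= 280.24 mOsm/kg ≈ 280.2 mOsm/kg
Osmolar gap = measured − calculated = 278 − 280.2 = -2.2 mOsm/kg

-2.2 mOsm/kg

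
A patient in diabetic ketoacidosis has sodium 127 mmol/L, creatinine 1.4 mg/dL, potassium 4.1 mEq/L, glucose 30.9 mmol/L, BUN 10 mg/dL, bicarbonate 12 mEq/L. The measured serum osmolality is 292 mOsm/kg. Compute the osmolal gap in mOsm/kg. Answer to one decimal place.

Calculated osmolality = 2·Na + glucose + BUN/2.8
= 2·127 + 30.9 + 10/2.8
= 254 + 30.90 + 3.57
= 288.47 mOsm/kg ≈ 288.5 mOsm/kg
Osmolar gap = measured − calculated = 292 − 288.5 = 3.5 mOsm/kg

3.5 mOsm/kg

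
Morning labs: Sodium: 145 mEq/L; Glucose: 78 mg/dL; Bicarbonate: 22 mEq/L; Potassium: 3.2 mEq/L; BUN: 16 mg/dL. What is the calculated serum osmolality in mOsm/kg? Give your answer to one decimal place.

300.0 mOsm/kg

Calculated osmolality = 2·Na + glucose/18 + BUN/2.8
= 2·145 + 78/18 + 16/2.8
= 290 + 4.33 + 5.71
= 300.04 mOsm/kg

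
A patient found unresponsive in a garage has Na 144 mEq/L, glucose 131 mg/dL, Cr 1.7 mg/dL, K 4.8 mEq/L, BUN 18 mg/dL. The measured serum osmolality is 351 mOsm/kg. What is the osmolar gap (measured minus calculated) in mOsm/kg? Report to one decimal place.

49.3 mOsm/kg

Calculated osmolality = 2·Na + glucose/18 + BUN/2.8
= 2·144 + 131/18 + 18/2.8
= 288 + 7.28 + 6.43
= 301.71 mOsm/kg ≈ 301.7 mOsm/kg
Osmolar gap = measured − calculated = 351 − 301.7 = 49.3 mOsm/kg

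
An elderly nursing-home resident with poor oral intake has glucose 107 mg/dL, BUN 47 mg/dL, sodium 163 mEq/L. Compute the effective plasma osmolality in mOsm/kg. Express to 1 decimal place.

331.9 mOsm/kg

Effective osmolality excludes urea (freely permeant across cell membranes):
2·Na + glucose/18
= 2·163 + 107/18
= 326 + 5.94
= 331.94 mOsm/kg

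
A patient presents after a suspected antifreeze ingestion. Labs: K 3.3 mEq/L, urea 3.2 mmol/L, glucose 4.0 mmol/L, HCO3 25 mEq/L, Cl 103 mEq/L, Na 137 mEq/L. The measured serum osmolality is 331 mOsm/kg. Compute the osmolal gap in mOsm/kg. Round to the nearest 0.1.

49.8 mOsm/kg

Calculated osmolality = 2·Na + glucose + urea
= 2·137 + 4 + 3.2
= 274 + 4 + 3.20
= 281.2 mOsm/kg ≈ 281.2 mOsm/kg
Osmolar gap = measured − calculated = 331 − 281.2 = 49.8 mOsm/kg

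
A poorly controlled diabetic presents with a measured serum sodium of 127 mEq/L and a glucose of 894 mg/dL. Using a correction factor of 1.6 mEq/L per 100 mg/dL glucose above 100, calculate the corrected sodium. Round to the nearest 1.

140 mEq/L

Corrected Na = measured Na + 1.6 · (glucose − 100)/100
= 127 + 1.6 · (894 − 100)/100
= 127 + 12.7
= 139.7 mEq/L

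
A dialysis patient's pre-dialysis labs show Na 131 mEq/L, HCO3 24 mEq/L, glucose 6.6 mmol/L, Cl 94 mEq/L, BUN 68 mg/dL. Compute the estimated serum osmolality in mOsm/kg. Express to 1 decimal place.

Calculated osmolality = 2·Na + glucose + BUN/2.8
= 2·131 + 6.6 + 68/2.8
= 262 + 6.60 + 24.29
= 292.89 mOsm/kg

292.9 mOsm/kg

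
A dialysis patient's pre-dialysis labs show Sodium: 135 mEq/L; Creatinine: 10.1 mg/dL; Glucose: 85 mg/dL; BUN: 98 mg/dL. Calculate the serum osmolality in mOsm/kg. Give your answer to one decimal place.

Calculated osmolality = 2·Na + glucose/18 + BUN/2.8
= 2·135 + 85/18 + 98/2.8
= 270 + 4.72 + 35
= 309.72 mOsm/kg

309.7 mOsm/kg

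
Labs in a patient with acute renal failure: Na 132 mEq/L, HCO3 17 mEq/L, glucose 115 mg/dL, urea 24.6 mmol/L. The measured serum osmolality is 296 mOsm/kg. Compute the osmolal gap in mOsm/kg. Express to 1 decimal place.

1.0 mOsm/kg

Calculated osmolality = 2·Na + glucose/18 + urea
= 2·132 + 115/18 + 24.6
= 264 + 6.39 + 24.60
= 294.99 mOsm/kg ≈ 295.0 mOsm/kg
Osmolar gap = measured − calculated = 296 − 295.0 = 1.0 mOsm/kg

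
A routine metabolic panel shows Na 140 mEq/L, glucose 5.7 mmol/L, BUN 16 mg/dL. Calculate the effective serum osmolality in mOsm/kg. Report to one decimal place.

Effective osmolality excludes urea (freely permeant across cell membranes):
2·Na + glucose
= 2·140 + 5.7
= 280 + 5.7
= 285.7 mOsm/kg

285.7 mOsm/kg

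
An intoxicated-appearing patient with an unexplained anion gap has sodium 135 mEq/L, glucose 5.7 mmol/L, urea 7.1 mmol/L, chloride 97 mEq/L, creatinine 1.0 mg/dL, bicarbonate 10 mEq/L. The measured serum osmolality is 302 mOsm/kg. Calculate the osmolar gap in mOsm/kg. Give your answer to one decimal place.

19.2 mOsm/kg

Calculated osmolality = 2·Na + glucose + urea
= 2·135 + 5.7 + 7.1
= 270 + 5.70 + 7.10
= 282.8 mOsm/kg ≈ 282.8 mOsm/kg
Osmolar gap = measured − calculated = 302 − 282.8 = 19.2 mOsm/kg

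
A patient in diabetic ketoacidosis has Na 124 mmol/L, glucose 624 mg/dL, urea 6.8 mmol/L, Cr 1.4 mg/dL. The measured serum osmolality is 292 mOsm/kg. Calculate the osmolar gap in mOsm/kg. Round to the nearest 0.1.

Calculated osmolality = 2·Na + glucose/18 + urea
= 2·124 + 624/18 + 6.8
= 248 + 34.67 + 6.80
= 289.47 mOsm/kg ≈ 289.5 mOsm/kg
Osmolar gap = measured − calculated = 292 − 289.5 = 2.5 mOsm/kg

2.5 mOsm/kg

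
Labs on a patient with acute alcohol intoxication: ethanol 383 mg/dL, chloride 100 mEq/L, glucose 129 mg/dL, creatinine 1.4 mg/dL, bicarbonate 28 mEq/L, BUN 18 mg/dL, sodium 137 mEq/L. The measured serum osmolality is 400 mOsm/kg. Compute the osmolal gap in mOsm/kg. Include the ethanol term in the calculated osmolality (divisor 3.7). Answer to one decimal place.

Calculated osmolality = 2·Na + glucose/18 + BUN/2.8 + ethanol/3.7
= 2·137 + 129/18 + 18/2.8 + 383/3.7
= 274 + 7.17 + 6.43 + 103.51
= 391.11 mOsm/kg ≈ 391.1 mOsm/kg
Osmolar gap = measured − calculated = 400 − 391.1 = 8.9 mOsm/kg

8.9 mOsm/kg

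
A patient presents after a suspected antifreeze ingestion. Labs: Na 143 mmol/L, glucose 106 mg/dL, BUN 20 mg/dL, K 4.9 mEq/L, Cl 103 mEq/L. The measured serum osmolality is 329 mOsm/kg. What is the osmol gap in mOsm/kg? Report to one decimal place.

30.0 mOsm/kg

Calculated osmolality = 2·Na + glucose/18 + BUN/2.8
= 2·143 + 106/18 + 20/2.8
= 286 + 5.89 + 7.14
= 299.03 mOsm/kg ≈ 299.0 mOsm/kg
Osmolar gap = measured − calculated = 329 − 299.0 = 30.0 mOsm/kg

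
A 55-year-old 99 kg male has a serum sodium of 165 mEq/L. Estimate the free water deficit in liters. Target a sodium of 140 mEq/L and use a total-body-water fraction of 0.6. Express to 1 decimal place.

TBW = 0.6 · 99 = 59.4 L
Free water deficit = TBW · (Na/140 − 1)
= 59.4 · (165/140 − 1)
= 59.4 · 0.1786
= 10.61 L

10.6 L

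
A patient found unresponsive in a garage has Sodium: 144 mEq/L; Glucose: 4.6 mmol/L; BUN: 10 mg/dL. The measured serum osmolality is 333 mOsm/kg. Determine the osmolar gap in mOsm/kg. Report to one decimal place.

Calculated osmolality = 2·Na + glucose + BUN/2.8
= 2·144 + 4.6 + 10/2.8
= 288 + 4.60 + 3.57
= 296.17 mOsm/kg ≈ 296.2 mOsm/kg
Osmolar gap = measured − calculated = 333 − 296.2 = 36.8 mOsm/kg

36.8 mOsm/kg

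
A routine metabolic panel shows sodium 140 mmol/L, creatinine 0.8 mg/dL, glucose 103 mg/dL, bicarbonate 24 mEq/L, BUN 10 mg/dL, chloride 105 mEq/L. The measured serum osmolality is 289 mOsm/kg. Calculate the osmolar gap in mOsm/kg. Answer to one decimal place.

Calculated osmolality = 2·Na + glucose/18 + BUN/2.8
= 2·140 + 103/18 + 10/2.8
= 280 + 5.72 + 3.57
= 289.29 mOsm/kg ≈ 289.3 mOsm/kg
Osmolar gap = measured − calculated = 289 − 289.3 = -0.3 mOsm/kg

-0.3 mOsm/kg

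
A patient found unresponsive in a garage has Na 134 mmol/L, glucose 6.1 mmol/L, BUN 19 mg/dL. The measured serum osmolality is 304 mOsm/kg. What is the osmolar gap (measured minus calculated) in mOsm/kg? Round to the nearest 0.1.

Calculated osmolality = 2·Na + glucose + BUN/2.8
= 2·134 + 6.1 + 19/2.8
= 268 + 6.10 + 6.79
= 280.89 mOsm/kg ≈ 280.9 mOsm/kg
Osmolar gap = measured − calculated = 304 − 280.9 = 23.1 mOsm/kg

23.1 mOsm/kg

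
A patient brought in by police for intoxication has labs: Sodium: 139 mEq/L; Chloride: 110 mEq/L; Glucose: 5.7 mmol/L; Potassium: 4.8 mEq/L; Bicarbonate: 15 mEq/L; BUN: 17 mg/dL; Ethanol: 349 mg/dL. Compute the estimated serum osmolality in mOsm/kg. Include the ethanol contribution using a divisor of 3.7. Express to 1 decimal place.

384.1 mOsm/kg

Calculated osmolality = 2·Na + glucose + BUN/2.8 + ethanol/3.7
= 2·139 + 5.7 + 17/2.8 + 349/3.7
= 278 + 5.70 + 6.07 + 94.32
= 384.09 mOsm/kg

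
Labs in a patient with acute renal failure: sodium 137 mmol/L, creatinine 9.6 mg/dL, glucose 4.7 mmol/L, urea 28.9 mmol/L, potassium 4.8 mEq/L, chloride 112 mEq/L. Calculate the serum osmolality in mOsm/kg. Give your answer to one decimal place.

307.6 mOsm/kg

Calculated osmolality = 2·Na + glucose + urea
= 2·137 + 4.7 + 28.9
= 274 + 4.70 + 28.90
= 307.6 mOsm/kg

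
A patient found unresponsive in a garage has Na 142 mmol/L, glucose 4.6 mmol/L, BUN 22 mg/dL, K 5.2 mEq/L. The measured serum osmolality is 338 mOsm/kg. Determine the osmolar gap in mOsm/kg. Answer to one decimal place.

41.5 mOsm/kg

Calculated osmolality = 2·Na + glucose + BUN/2.8
= 2·142 + 4.6 + 22/2.8
= 284 + 4.60 + 7.86
= 296.46 mOsm/kg ≈ 296.5 mOsm/kg
Osmolar gap = measured − calculated = 338 − 296.5 = 41.5 mOsm/kg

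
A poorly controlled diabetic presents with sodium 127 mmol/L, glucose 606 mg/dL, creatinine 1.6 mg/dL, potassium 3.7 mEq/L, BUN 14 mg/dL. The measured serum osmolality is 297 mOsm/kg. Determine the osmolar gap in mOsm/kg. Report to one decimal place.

4.3 mOsm/kg

Calculated osmolality = 2·Na + glucose/18 + BUN/2.8
= 2·127 + 606/18 + 14/2.8
= 254 + 33.67 + 5
= 292.67 mOsm/kg ≈ 292.7 mOsm/kg
Osmolar gap = measured − calculated = 297 − 292.7 = 4.3 mOsm/kg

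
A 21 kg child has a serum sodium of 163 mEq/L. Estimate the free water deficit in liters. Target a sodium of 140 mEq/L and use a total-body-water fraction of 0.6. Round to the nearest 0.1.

TBW = 0.6 · 21 = 12.6 L
Free water deficit = TBW · (Na/140 − 1)
= 12.6 · (163/140 − 1)
= 12.6 · 0.1643
= 2.07 L

2.1 L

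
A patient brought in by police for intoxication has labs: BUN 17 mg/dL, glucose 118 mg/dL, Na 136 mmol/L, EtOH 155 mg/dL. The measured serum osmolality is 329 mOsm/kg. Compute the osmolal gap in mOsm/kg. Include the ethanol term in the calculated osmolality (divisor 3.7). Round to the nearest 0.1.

2.5 mOsm/kg

Calculated osmolality = 2·Na + glucose/18 + BUN/2.8 + ethanol/3.7
= 2·136 + 118/18 + 17/2.8 + 155/3.7
= 272 + 6.56 + 6.07 + 41.89
= 326.52 mOsm/kg ≈ 326.5 mOsm/kg
Osmolar gap = measured − calculated = 329 − 326.5 = 2.5 mOsm/kg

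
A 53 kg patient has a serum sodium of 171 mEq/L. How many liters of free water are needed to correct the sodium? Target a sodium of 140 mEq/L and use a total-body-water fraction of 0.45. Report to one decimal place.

5.3 L

TBW = 0.45 · 53 = 23.85 L
Free water deficit = TBW · (Na/140 − 1)
= 23.85 · (171/140 − 1)
= 23.85 · 0.2214
= 5.28 L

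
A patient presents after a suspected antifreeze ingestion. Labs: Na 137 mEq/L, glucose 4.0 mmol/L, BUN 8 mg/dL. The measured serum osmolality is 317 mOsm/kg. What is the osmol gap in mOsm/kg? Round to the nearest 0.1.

36.1 mOsm/kg

Calculated osmolality = 2·Na + glucose + BUN/2.8
= 2·137 + 4 + 8/2.8
= 274 + 4 + 2.86
= 280.86 mOsm/kg ≈ 280.9 mOsm/kg
Osmolar gap = measured − calculated = 317 − 280.9 = 36.1 mOsm/kg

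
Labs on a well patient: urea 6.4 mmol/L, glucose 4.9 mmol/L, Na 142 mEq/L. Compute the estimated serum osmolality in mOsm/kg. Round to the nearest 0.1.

Calculated osmolality = 2·Na + glucose + urea
= 2·142 + 4.9 + 6.4
= 284 + 4.90 + 6.40
= 295.3 mOsm/kg

295.3 mOsm/kg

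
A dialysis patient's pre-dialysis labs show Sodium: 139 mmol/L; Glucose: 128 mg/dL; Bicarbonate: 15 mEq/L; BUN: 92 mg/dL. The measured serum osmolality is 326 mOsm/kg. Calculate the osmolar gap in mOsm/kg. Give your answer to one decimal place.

Calculated osmolality = 2·Na + glucose/18 + BUN/2.8
= 2·139 + 128/18 + 92/2.8
= 278 + 7.11 + 32.86
= 317.97 mOsm/kg ≈ 318.0 mOsm/kg
Osmolar gap = measured − calculated = 326 − 318.0 = 8.0 mOsm/kg

8.0 mOsm/kg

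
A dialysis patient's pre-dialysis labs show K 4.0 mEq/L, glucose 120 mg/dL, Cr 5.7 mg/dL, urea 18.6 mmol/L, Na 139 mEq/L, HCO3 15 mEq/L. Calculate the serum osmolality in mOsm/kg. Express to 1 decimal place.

Calculated osmolality = 2·Na + glucose/18 + urea
= 2·139 + 120/18 + 18.6
= 278 + 6.67 + 18.60
= 303.27 mOsm/kg

303.3 mOsm/kg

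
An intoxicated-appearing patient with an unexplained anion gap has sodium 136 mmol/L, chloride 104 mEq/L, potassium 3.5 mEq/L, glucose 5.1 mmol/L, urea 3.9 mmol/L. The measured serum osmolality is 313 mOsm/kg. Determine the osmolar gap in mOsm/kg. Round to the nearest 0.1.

Calculated osmolality = 2·Na + glucose + urea
= 2·136 + 5.1 + 3.9
= 272 + 5.10 + 3.90
= 281 mOsm/kg ≈ 281.0 mOsm/kg
Osmolar gap = measured − calculated = 313 − 281.0 = 32.0 mOsm/kg

32.0 mOsm/kg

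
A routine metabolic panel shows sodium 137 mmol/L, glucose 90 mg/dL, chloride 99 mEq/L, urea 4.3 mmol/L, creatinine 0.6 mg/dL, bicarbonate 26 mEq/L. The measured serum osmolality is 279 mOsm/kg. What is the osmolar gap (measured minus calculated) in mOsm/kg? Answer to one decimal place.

-4.3 mOsm/kg

Calculated osmolality = 2·Na + glucose/18 + urea
= 2·137 + 90/18 + 4.3
= 274 + 5 + 4.30
= 283.3 mOsm/kg ≈ 283.3 mOsm/kg
Osmolar gap = measured − calculated = 279 − 283.3 = -4.3 mOsm/kg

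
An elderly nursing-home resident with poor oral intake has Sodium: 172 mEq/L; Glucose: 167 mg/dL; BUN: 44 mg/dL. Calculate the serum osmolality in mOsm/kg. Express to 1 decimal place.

Calculated osmolality = 2·Na + glucose/18 + BUN/2.8
= 2·172 + 167/18 + 44/2.8
= 344 + 9.28 + 15.71
= 368.99 mOsm/kg

369.0 mOsm/kg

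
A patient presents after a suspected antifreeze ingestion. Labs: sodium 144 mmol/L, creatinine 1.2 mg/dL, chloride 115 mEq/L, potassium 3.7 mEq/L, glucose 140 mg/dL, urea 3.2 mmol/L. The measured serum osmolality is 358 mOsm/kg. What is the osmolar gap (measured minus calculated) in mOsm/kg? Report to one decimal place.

Calculated osmolality = 2·Na + glucose/18 + urea
= 2·144 + 140/18 + 3.2
= 288 + 7.78 + 3.20
= 298.98 mOsm/kg ≈ 299.0 mOsm/kg
Osmolar gap = measured − calculated = 358 − 299.0 = 59.0 mOsm/kg

59.0 mOsm/kg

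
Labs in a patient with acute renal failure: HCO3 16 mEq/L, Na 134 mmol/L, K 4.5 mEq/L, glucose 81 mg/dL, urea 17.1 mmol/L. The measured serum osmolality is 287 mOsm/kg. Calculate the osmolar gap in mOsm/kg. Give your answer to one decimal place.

Calculated osmolality = 2·Na + glucose/18 + urea
= 2·134 + 81/18 + 17.1
= 268 + 4.50 + 17.10
= 289.6 mOsm/kg ≈ 289.6 mOsm/kg
Osmolar gap = measured − calculated = 287 − 289.6 = -2.6 mOsm/kg

-2.6 mOsm/kg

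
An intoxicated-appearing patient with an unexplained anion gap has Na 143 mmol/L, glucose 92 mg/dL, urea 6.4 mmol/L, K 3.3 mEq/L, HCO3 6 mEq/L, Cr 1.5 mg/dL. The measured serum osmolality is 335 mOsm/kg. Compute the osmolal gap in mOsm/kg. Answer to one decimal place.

37.5 mOsm/kg

Calculated osmolality = 2·Na + glucose/18 + urea
= 2·143 + 92/18 + 6.4
= 286 + 5.11 + 6.40
= 297.51 mOsm/kg ≈ 297.5 mOsm/kg
Osmolar gap = measured − calculated = 335 − 297.5 = 37.5 mOsm/kg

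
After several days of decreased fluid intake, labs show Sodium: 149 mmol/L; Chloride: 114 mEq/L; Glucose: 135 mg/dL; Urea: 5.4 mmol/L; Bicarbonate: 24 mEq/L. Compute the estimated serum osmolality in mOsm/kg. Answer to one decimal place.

Calculated osmolality = 2·Na + glucose/18 + urea
= 2·149 + 135/18 + 5.4
= 298 + 7.50 + 5.40
= 310.9 mOsm/kg

310.9 mOsm/kg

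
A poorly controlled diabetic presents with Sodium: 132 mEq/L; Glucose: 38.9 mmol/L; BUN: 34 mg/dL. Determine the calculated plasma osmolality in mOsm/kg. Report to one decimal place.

Calculated osmolality = 2·Na + glucose + BUN/2.8
= 2·132 + 38.9 + 34/2.8
= 264 + 38.90 + 12.14
= 315.04 mOsm/kg

315.0 mOsm/kg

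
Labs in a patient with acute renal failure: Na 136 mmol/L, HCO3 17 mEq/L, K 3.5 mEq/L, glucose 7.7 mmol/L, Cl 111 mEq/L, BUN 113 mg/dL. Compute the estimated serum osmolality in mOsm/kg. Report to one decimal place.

Calculated osmolality = 2·Na + glucose + BUN/2.8
= 2·136 + 7.7 + 113/2.8
= 272 + 7.70 + 40.36
= 320.06 mOsm/kg

320.1 mOsm/kg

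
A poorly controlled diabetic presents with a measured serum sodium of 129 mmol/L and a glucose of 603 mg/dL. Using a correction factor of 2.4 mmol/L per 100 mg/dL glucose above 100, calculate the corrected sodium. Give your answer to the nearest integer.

141 mmol/L

Corrected Na = measured Na + 2.4 · (glucose − 100)/100
= 129 + 2.4 · (603 − 100)/100
= 129 + 12.1
= 141.1 mmol/L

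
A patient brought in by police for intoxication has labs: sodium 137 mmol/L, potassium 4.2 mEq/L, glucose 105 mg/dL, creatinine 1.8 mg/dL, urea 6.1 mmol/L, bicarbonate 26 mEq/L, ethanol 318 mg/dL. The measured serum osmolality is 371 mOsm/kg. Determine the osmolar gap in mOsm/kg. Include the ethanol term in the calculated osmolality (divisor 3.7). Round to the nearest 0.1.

-0.9 mOsm/kg

Calculated osmolality = 2·Na + glucose/18 + urea + ethanol/3.7
= 2·137 + 105/18 + 6.1 + 318/3.7
= 274 + 5.83 + 6.10 + 85.95
= 371.88 mOsm/kg ≈ 371.9 mOsm/kg
Osmolar gap = measured − calculated = 371 − 371.9 = -0.9 mOsm/kg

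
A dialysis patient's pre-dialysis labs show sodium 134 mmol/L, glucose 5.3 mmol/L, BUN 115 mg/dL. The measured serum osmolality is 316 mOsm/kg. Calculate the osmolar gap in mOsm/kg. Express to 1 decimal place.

1.6 mOsm/kg

Calculated osmolality = 2·Na + glucose + BUN/2.8
= 2·134 + 5.3 + 115/2.8
= 268 + 5.30 + 41.07
= 314.37 mOsm/kg ≈ 314.4 mOsm/kg
Osmolar gap = measured − calculated = 316 − 314.4 = 1.6 mOsm/kg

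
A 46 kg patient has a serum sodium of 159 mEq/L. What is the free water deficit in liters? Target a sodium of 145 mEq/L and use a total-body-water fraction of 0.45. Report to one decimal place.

2.0 L

TBW = 0.45 · 46 = 20.7 L
Free water deficit = TBW · (Na/145 − 1)
= 20.7 · (159/145 − 1)
= 20.7 · 0.0966
= 2 L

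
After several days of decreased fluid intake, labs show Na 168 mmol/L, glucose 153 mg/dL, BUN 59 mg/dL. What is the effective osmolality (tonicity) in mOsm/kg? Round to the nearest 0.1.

Effective osmolality excludes urea (freely permeant across cell membranes):
2·Na + glucose/18
= 2·168 + 153/18
= 336 + 8.5
= 344.5 mOsm/kg

344.5 mOsm/kg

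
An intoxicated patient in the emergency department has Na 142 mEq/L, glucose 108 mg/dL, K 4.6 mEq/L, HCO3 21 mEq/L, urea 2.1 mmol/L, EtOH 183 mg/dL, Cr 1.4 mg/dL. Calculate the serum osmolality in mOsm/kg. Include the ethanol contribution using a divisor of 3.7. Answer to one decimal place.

341.6 mOsm/kg

Calculated osmolality = 2·Na + glucose/18 + urea + ethanol/3.7
= 2·142 + 108/18 + 2.1 + 183/3.7
= 284 + 6 + 2.10 + 49.46
= 341.56 mOsm/kg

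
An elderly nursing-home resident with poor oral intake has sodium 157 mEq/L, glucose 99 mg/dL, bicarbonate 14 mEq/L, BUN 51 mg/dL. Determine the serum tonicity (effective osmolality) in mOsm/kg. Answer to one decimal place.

319.5 mOsm/kg

Effective osmolality excludes urea (freely permeant across cell membranes):
2·Na + glucose/18
= 2·157 + 99/18
= 314 + 5.5
= 319.5 mOsm/kg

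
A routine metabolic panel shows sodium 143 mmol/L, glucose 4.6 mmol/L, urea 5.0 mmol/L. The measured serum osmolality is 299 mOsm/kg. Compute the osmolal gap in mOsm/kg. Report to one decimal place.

Calculated osmolality = 2·Na + glucose + urea
= 2·143 + 4.6 + 5
= 286 + 4.60 + 5
= 295.6 mOsm/kg ≈ 295.6 mOsm/kg
Osmolar gap = measured − calculated = 299 − 295.6 = 3.4 mOsm/kg

3.4 mOsm/kg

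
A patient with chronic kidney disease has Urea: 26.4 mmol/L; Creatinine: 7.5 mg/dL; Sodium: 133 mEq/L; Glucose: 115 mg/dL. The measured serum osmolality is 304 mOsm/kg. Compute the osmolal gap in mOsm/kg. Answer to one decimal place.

Calculated osmolality = 2·Na + glucose/18 + urea
= 2·133 + 115/18 + 26.4
= 266 + 6.39 + 26.40
= 298.79 mOsm/kg ≈ 298.8 mOsm/kg
Osmolar gap = measured − calculated = 304 − 298.8 = 5.2 mOsm/kg

5.2 mOsm/kg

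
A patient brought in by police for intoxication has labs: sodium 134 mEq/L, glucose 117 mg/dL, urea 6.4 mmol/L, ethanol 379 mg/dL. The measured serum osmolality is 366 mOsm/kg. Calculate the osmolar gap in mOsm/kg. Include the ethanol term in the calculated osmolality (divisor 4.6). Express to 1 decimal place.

2.7 mOsm/kg

Calculated osmolality = 2·Na + glucose/18 + urea + ethanol/4.6
= 2·134 + 117/18 + 6.4 + 379/4.6
= 268 + 6.50 + 6.40 + 82.39
= 363.29 mOsm/kg ≈ 363.3 mOsm/kg
Osmolar gap = measured − calculated = 366 − 363.3 = 2.7 mOsm/kg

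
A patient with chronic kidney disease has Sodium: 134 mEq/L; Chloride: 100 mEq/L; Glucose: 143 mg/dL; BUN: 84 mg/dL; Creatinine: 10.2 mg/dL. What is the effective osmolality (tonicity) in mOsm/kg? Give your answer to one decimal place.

275.9 mOsm/kg

Effective osmolality excludes urea (freely permeant across cell membranes):
2·Na + glucose/18
= 2·134 + 143/18
= 268 + 7.94
= 275.94 mOsm/kg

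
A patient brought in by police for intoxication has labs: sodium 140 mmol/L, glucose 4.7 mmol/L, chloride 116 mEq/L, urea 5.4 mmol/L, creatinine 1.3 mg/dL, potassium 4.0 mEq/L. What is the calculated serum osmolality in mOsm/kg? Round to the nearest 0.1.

Calculated osmolality = 2·Na + glucose + urea
= 2·140 + 4.7 + 5.4
= 280 + 4.70 + 5.40
= 290.1 mOsm/kg

290.1 mOsm/kg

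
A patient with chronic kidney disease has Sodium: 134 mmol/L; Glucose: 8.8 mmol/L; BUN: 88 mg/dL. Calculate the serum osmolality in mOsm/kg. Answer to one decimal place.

Calculated osmolality = 2·Na + glucose + BUN/2.8
= 2·134 + 8.8 + 88/2.8
= 268 + 8.80 + 31.43
= 308.23 mOsm/kg

308.2 mOsm/kg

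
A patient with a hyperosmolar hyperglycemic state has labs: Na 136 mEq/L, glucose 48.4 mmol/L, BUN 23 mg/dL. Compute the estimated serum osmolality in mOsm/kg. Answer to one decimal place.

Calculated osmolality = 2·Na + glucose + BUN/2.8
= 2·136 + 48.4 + 23/2.8
= 272 + 48.40 + 8.21
= 328.61 mOsm/kg

328.6 mOsm/kg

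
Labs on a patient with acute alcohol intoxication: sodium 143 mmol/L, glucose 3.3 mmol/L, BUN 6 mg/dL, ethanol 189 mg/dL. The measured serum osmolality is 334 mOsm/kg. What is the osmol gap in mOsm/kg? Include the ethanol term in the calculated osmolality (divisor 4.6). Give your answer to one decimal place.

Calculated osmolality = 2·Na + glucose + BUN/2.8 + ethanol/4.6
= 2·143 + 3.3 + 6/2.8 + 189/4.6
= 286 + 3.30 + 2.14 + 41.09
= 332.53 mOsm/kg ≈ 332.5 mOsm/kg
Osmolar gap = measured − calculated = 334 − 332.5 = 1.5 mOsm/kg

1.5 mOsm/kg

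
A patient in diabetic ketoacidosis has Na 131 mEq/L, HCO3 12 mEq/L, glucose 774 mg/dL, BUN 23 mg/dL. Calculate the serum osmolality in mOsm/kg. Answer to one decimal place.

Calculated osmolality = 2·Na + glucose/18 + BUN/2.8
= 2·131 + 774/18 + 23/2.8
= 262 + 43 + 8.21
= 313.21 mOsm/kg

313.2 mOsm/kg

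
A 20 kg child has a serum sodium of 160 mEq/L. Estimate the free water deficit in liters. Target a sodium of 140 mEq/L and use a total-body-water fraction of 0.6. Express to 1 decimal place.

1.7 L

TBW = 0.6 · 20 = 12 L
Free water deficit = TBW · (Na/140 − 1)
= 12 · (160/140 − 1)
= 12 · 0.1429
= 1.71 L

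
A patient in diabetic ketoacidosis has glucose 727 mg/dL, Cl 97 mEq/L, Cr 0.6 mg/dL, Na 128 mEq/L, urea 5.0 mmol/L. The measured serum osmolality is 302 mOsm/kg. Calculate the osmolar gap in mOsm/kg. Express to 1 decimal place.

Calculated osmolality = 2·Na + glucose/18 + urea
= 2·128 + 727/18 + 5
= 256 + 40.39 + 5
= 301.39 mOsm/kg ≈ 301.4 mOsm/kg
Osmolar gap = measured − calculated = 302 − 301.4 = 0.6 mOsm/kg

0.6 mOsm/kg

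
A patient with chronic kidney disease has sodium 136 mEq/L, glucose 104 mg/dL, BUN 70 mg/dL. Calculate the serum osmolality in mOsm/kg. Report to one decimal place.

Calculated osmolality = 2·Na + glucose/18 + BUN/2.8
= 2·136 + 104/18 + 70/2.8
= 272 + 5.78 + 25
= 302.78 mOsm/kg

302.8 mOsm/kg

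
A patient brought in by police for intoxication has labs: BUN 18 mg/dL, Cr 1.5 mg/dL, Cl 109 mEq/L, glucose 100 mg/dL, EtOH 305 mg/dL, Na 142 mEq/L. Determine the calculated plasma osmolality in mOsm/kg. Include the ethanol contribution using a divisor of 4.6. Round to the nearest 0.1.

362.3 mOsm/kg

Calculated osmolality = 2·Na + glucose/18 + BUN/2.8 + ethanol/4.6
= 2·142 + 100/18 + 18/2.8 + 305/4.6
= 284 + 5.56 + 6.43 + 66.30
= 362.29 mOsm/kg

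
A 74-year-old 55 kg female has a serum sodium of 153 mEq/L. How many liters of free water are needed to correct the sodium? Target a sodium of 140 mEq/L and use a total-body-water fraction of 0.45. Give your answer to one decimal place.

2.3 L

TBW = 0.45 · 55 = 24.75 L
Free water deficit = TBW · (Na/140 − 1)
= 24.75 · (153/140 − 1)
= 24.75 · 0.0929
= 2.3 L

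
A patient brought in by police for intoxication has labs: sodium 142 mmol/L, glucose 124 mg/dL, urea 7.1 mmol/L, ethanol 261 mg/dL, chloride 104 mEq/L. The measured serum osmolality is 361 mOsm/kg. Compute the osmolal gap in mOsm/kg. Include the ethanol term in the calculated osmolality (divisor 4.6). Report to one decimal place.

6.3 mOsm/kg

Calculated osmolality = 2·Na + glucose/18 + urea + ethanol/4.6
= 2·142 + 124/18 + 7.1 + 261/4.6
= 284 + 6.89 + 7.10 + 56.74
= 354.73 mOsm/kg ≈ 354.7 mOsm/kg
Osmolar gap = measured − calculated = 361 − 354.7 = 6.3 mOsm/kg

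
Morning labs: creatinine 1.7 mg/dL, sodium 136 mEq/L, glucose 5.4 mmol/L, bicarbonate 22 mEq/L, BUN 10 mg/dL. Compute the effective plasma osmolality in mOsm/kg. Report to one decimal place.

277.4 mOsm/kg

Effective osmolality excludes urea (freely permeant across cell membranes):
2·Na + glucose
= 2·136 + 5.4
= 272 + 5.4
= 277.4 mOsm/kg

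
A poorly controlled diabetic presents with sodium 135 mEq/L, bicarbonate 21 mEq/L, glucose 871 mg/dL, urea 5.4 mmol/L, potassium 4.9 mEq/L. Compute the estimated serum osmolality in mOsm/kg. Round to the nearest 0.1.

323.8 mOsm/kg

Calculated osmolality = 2·Na + glucose/18 + urea
= 2·135 + 871/18 + 5.4
= 270 + 48.39 + 5.40
= 323.79 mOsm/kg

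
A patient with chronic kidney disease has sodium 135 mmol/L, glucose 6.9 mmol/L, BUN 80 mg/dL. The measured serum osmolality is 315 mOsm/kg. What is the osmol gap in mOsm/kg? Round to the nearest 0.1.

Calculated osmolality = 2·Na + glucose + BUN/2.8
= 2·135 + 6.9 + 80/2.8
= 270 + 6.90 + 28.57
= 305.47 mOsm/kg ≈ 305.5 mOsm/kg
Osmolar gap = measured − calculated = 315 − 305.5 = 9.5 mOsm/kg

9.5 mOsm/kg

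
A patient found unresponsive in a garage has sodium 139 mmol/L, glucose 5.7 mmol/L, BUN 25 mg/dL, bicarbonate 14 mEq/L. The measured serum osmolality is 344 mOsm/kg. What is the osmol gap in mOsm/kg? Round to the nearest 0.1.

Calculated osmolality = 2·Na + glucose + BUN/2.8
= 2·139 + 5.7 + 25/2.8
= 278 + 5.70 + 8.93
= 292.63 mOsm/kg ≈ 292.6 mOsm/kg
Osmolar gap = measured − calculated = 344 − 292.6 = 51.4 mOsm/kg

51.4 mOsm/kg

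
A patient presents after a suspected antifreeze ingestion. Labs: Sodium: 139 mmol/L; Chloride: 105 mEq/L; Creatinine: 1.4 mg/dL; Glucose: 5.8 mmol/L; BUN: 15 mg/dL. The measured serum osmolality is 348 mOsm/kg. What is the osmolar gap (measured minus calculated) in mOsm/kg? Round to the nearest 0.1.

58.8 mOsm/kg

Calculated osmolality = 2·Na + glucose + BUN/2.8
= 2·139 + 5.8 + 15/2.8
= 278 + 5.80 + 5.36
= 289.16 mOsm/kg ≈ 289.2 mOsm/kg
Osmolar gap = measured − calculated = 348 − 289.2 = 58.8 mOsm/kg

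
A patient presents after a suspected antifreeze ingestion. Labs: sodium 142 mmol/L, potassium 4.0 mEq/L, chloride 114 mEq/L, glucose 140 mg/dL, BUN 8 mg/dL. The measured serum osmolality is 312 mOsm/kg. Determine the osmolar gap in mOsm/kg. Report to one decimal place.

17.4 mOsm/kg

Calculated osmolality = 2·Na + glucose/18 + BUN/2.8
= 2·142 + 140/18 + 8/2.8
= 284 + 7.78 + 2.86
= 294.64 mOsm/kg ≈ 294.6 mOsm/kg
Osmolar gap = measured − calculated = 312 − 294.6 = 17.4 mOsm/kg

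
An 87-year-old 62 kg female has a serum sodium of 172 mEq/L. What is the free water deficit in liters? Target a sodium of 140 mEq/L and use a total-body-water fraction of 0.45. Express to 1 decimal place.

TBW = 0.45 · 62 = 27.9 L
Free water deficit = TBW · (Na/140 − 1)
= 27.9 · (172/140 − 1)
= 27.9 · 0.2286
= 6.38 L

6.4 L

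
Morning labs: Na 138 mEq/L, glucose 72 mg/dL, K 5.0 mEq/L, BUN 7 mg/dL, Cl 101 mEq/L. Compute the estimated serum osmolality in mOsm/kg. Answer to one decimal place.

282.5 mOsm/kg

Calculated osmolality = 2·Na + glucose/18 + BUN/2.8
= 2·138 + 72/18 + 7/2.8
= 276 + 4 + 2.50
= 282.5 mOsm/kg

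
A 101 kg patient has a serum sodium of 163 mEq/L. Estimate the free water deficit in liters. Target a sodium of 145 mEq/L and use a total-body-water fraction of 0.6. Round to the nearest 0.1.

TBW = 0.6 · 101 = 60.6 L
Free water deficit = TBW · (Na/145 − 1)
= 60.6 · (163/145 − 1)
= 60.6 · 0.1241
= 7.52 L

7.5 L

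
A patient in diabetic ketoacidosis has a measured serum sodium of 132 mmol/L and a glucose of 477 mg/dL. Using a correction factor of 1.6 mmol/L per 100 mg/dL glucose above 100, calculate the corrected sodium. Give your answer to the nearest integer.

Corrected Na = measured Na + 1.6 · (glucose − 100)/100
= 132 + 1.6 · (477 − 100)/100
= 132 + 6
= 138 mmol/L

138 mmol/L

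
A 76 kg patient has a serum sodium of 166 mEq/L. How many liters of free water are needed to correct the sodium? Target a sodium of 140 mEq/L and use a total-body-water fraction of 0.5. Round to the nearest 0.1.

TBW = 0.5 · 76 = 38 L
Free water deficit = TBW · (Na/140 − 1)
= 38 · (166/140 − 1)
= 38 · 0.1857
= 7.06 L

7.1 L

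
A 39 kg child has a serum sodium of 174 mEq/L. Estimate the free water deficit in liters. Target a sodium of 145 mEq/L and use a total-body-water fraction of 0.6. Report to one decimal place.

TBW = 0.6 · 39 = 23.4 L
Free water deficit = TBW · (Na/145 − 1)
= 23.4 · (174/145 − 1)
= 23.4 · 0.2
= 4.68 L

4.7 L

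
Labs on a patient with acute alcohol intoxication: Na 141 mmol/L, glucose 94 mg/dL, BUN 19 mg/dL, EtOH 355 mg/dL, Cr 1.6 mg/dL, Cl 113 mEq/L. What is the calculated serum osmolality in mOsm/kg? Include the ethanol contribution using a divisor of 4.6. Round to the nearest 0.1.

Calculated osmolality = 2·Na + glucose/18 + BUN/2.8 + ethanol/4.6
= 2·141 + 94/18 + 19/2.8 + 355/4.6
= 282 + 5.22 + 6.79 + 77.17
= 371.18 mOsm/kg

371.2 mOsm/kg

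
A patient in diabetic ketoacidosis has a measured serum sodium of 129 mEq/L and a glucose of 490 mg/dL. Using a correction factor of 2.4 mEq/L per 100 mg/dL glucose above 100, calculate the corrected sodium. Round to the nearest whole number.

Corrected Na = measured Na + 2.4 · (glucose − 100)/100
= 129 + 2.4 · (490 − 100)/100
= 129 + 9.4
= 138.4 mEq/L

138 mEq/L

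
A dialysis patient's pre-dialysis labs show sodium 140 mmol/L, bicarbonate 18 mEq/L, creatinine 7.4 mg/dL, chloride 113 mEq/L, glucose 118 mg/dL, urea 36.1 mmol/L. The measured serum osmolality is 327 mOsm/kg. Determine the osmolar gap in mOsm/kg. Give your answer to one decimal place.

4.3 mOsm/kg

Calculated osmolality = 2·Na + glucose/18 + urea
= 2·140 + 118/18 + 36.1
= 280 + 6.56 + 36.10
= 322.66 mOsm/kg ≈ 322.7 mOsm/kg
Osmolar gap = measured − calculated = 327 − 322.7 = 4.3 mOsm/kg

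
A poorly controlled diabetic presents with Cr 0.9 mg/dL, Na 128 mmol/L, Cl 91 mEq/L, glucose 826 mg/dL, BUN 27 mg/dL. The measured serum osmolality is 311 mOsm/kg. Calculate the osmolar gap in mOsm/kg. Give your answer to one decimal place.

-0.5 mOsm/kg

Calculated osmolality = 2·Na + glucose/18 + BUN/2.8
= 2·128 + 826/18 + 27/2.8
= 256 + 45.89 + 9.64
= 311.53 mOsm/kg ≈ 311.5 mOsm/kg
Osmolar gap = measured − calculated = 311 − 311.5 = -0.5 mOsm/kg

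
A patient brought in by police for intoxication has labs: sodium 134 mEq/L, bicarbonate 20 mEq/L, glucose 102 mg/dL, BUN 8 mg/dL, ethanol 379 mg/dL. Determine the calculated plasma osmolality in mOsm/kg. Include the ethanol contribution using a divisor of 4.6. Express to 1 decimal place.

358.9 mOsm/kg

Calculated osmolality = 2·Na + glucose/18 + BUN/2.8 + ethanol/4.6
= 2·134 + 102/18 + 8/2.8 + 379/4.6
= 268 + 5.67 + 2.86 + 82.39
= 358.92 mOsm/kg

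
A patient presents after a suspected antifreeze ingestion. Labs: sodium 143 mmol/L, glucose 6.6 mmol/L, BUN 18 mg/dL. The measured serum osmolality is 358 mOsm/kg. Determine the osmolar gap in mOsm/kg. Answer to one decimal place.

Calculated osmolality = 2·Na + glucose + BUN/2.8
= 2·143 + 6.6 + 18/2.8
= 286 + 6.60 + 6.43
= 299.03 mOsm/kg ≈ 299.0 mOsm/kg
Osmolar gap = measured − calculated = 358 − 299.0 = 59.0 mOsm/kg

59.0 mOsm/kg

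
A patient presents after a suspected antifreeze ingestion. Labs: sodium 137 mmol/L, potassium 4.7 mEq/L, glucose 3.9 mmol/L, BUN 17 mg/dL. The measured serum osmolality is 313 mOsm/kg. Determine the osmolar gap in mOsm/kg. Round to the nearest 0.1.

29.0 mOsm/kg

Calculated osmolality = 2·Na + glucose + BUN/2.8
= 2·137 + 3.9 + 17/2.8
= 274 + 3.90 + 6.07
= 283.97 mOsm/kg ≈ 284.0 mOsm/kg
Osmolar gap = measured − calculated = 313 − 284.0 = 29.0 mOsm/kg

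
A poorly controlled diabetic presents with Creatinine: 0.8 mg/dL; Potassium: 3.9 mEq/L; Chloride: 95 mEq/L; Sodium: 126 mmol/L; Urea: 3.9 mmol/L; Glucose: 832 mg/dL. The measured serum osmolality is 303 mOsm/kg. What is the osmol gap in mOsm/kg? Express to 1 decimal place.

Calculated osmolality = 2·Na + glucose/18 + urea
= 2·126 + 832/18 + 3.9
= 252 + 46.22 + 3.90
= 302.12 mOsm/kg ≈ 302.1 mOsm/kg
Osmolar gap = measured − calculated = 303 − 302.1 = 0.9 mOsm/kg

0.9 mOsm/kg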